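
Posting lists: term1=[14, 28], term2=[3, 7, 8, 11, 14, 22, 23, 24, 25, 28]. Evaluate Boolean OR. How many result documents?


Boolean OR: find union of posting lists
term1 docs: [14, 28]
term2 docs: [3, 7, 8, 11, 14, 22, 23, 24, 25, 28]
Union: [3, 7, 8, 11, 14, 22, 23, 24, 25, 28]
|union| = 10

10


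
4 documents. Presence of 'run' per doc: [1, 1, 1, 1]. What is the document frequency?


Checking each document for 'run':
Doc 1: present
Doc 2: present
Doc 3: present
Doc 4: present
df = sum of presences = 1 + 1 + 1 + 1 = 4

4


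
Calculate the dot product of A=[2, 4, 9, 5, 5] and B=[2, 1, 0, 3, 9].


Dot product = sum of element-wise products
A[0]*B[0] = 2*2 = 4
A[1]*B[1] = 4*1 = 4
A[2]*B[2] = 9*0 = 0
A[3]*B[3] = 5*3 = 15
A[4]*B[4] = 5*9 = 45
Sum = 4 + 4 + 0 + 15 + 45 = 68

68


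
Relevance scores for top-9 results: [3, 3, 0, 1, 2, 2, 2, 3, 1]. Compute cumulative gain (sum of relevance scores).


Cumulative Gain = sum of relevance scores
Position 1: rel=3, running sum=3
Position 2: rel=3, running sum=6
Position 3: rel=0, running sum=6
Position 4: rel=1, running sum=7
Position 5: rel=2, running sum=9
Position 6: rel=2, running sum=11
Position 7: rel=2, running sum=13
Position 8: rel=3, running sum=16
Position 9: rel=1, running sum=17
CG = 17

17


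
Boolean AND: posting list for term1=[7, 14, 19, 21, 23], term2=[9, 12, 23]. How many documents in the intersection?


Boolean AND: find intersection of posting lists
term1 docs: [7, 14, 19, 21, 23]
term2 docs: [9, 12, 23]
Intersection: [23]
|intersection| = 1

1


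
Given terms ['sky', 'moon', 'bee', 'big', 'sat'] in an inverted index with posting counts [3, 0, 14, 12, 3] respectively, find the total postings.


Summing posting list sizes:
'sky': 3 postings
'moon': 0 postings
'bee': 14 postings
'big': 12 postings
'sat': 3 postings
Total = 3 + 0 + 14 + 12 + 3 = 32

32


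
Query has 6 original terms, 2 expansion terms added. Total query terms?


Original terms: 6
Expansion terms: 2
Total = 6 + 2 = 8

8


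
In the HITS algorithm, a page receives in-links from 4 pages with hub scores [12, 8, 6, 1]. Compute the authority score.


Authority = sum of hub scores of in-linkers
In-link 1: hub score = 12
In-link 2: hub score = 8
In-link 3: hub score = 6
In-link 4: hub score = 1
Authority = 12 + 8 + 6 + 1 = 27

27


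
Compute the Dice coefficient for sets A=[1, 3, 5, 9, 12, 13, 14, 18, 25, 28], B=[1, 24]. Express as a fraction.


A intersect B = [1]
|A intersect B| = 1
|A| = 10, |B| = 2
Dice = 2*1 / (10+2)
= 2 / 12 = 1/6

1/6


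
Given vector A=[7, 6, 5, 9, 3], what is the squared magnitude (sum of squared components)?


|A|^2 = sum of squared components
A[0]^2 = 7^2 = 49
A[1]^2 = 6^2 = 36
A[2]^2 = 5^2 = 25
A[3]^2 = 9^2 = 81
A[4]^2 = 3^2 = 9
Sum = 49 + 36 + 25 + 81 + 9 = 200

200


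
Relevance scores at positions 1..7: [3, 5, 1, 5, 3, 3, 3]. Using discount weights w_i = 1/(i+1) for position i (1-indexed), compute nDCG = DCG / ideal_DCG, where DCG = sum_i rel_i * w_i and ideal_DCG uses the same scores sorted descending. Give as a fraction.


Position discount weights w_i = 1/(i+1) for i=1..7:
Weights = [1/2, 1/3, 1/4, 1/5, 1/6, 1/7, 1/8]
Actual relevance: [3, 5, 1, 5, 3, 3, 3]
DCG = 3/2 + 5/3 + 1/4 + 5/5 + 3/6 + 3/7 + 3/8 = 961/168
Ideal relevance (sorted desc): [5, 5, 3, 3, 3, 3, 1]
Ideal DCG = 5/2 + 5/3 + 3/4 + 3/5 + 3/6 + 3/7 + 1/8 = 5519/840
nDCG = DCG / ideal_DCG = 961/168 / 5519/840 = 4805/5519

4805/5519


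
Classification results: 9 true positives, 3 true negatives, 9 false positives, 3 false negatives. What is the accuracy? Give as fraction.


Accuracy = (TP + TN) / (TP + TN + FP + FN)
TP + TN = 9 + 3 = 12
Total = 9 + 3 + 9 + 3 = 24
Accuracy = 12 / 24 = 1/2

1/2


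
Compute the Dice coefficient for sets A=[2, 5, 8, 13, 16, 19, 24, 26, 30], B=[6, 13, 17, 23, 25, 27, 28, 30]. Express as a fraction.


A intersect B = [13, 30]
|A intersect B| = 2
|A| = 9, |B| = 8
Dice = 2*2 / (9+8)
= 4 / 17 = 4/17

4/17


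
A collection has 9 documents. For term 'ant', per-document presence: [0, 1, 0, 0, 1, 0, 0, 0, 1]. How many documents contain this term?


Checking each document for 'ant':
Doc 1: absent
Doc 2: present
Doc 3: absent
Doc 4: absent
Doc 5: present
Doc 6: absent
Doc 7: absent
Doc 8: absent
Doc 9: present
df = sum of presences = 0 + 1 + 0 + 0 + 1 + 0 + 0 + 0 + 1 = 3

3


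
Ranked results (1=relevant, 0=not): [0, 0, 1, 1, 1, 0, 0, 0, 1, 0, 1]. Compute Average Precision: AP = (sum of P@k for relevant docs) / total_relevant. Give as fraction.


Computing P@k for each relevant position:
Position 1: not relevant
Position 2: not relevant
Position 3: relevant, P@3 = 1/3 = 1/3
Position 4: relevant, P@4 = 2/4 = 1/2
Position 5: relevant, P@5 = 3/5 = 3/5
Position 6: not relevant
Position 7: not relevant
Position 8: not relevant
Position 9: relevant, P@9 = 4/9 = 4/9
Position 10: not relevant
Position 11: relevant, P@11 = 5/11 = 5/11
Sum of P@k = 1/3 + 1/2 + 3/5 + 4/9 + 5/11 = 2309/990
AP = 2309/990 / 5 = 2309/4950

2309/4950


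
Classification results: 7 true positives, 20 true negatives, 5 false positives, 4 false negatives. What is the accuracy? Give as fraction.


Accuracy = (TP + TN) / (TP + TN + FP + FN)
TP + TN = 7 + 20 = 27
Total = 7 + 20 + 5 + 4 = 36
Accuracy = 27 / 36 = 3/4

3/4


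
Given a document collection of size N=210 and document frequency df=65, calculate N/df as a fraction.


IDF ratio = N / df
= 210 / 65
= 42/13

42/13


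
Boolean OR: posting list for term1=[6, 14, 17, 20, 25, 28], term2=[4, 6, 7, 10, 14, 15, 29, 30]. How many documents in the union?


Boolean OR: find union of posting lists
term1 docs: [6, 14, 17, 20, 25, 28]
term2 docs: [4, 6, 7, 10, 14, 15, 29, 30]
Union: [4, 6, 7, 10, 14, 15, 17, 20, 25, 28, 29, 30]
|union| = 12

12


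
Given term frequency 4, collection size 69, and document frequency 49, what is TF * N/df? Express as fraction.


TF * (N/df)
= 4 * (69/49)
= 4 * 69/49
= 276/49

276/49


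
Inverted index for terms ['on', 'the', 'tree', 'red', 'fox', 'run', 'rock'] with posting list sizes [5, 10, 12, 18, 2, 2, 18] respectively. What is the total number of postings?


Summing posting list sizes:
'on': 5 postings
'the': 10 postings
'tree': 12 postings
'red': 18 postings
'fox': 2 postings
'run': 2 postings
'rock': 18 postings
Total = 5 + 10 + 12 + 18 + 2 + 2 + 18 = 67

67


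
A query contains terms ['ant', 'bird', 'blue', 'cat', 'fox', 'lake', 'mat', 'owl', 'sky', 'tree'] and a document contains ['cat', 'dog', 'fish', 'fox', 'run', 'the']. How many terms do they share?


Query terms: ['ant', 'bird', 'blue', 'cat', 'fox', 'lake', 'mat', 'owl', 'sky', 'tree']
Document terms: ['cat', 'dog', 'fish', 'fox', 'run', 'the']
Common terms: ['cat', 'fox']
Overlap count = 2

2


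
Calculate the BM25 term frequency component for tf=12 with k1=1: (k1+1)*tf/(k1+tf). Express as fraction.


BM25 TF component = (k1+1)*tf / (k1+tf)
k1 = 1, tf = 12
Numerator = (1+1)*12 = 24
Denominator = 1 + 12 = 13
= 24/13 = 24/13

24/13


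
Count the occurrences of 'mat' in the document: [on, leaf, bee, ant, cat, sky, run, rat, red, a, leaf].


Document has 11 words
Scanning for 'mat':
Term not found in document
Count = 0

0


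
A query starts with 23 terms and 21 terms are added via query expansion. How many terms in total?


Original terms: 23
Expansion terms: 21
Total = 23 + 21 = 44

44


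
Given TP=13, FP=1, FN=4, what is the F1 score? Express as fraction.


F1 = 2 * P * R / (P + R)
P = TP/(TP+FP) = 13/14 = 13/14
R = TP/(TP+FN) = 13/17 = 13/17
2 * P * R = 2 * 13/14 * 13/17 = 169/119
P + R = 13/14 + 13/17 = 403/238
F1 = 169/119 / 403/238 = 26/31

26/31


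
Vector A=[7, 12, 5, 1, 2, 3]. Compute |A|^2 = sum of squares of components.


|A|^2 = sum of squared components
A[0]^2 = 7^2 = 49
A[1]^2 = 12^2 = 144
A[2]^2 = 5^2 = 25
A[3]^2 = 1^2 = 1
A[4]^2 = 2^2 = 4
A[5]^2 = 3^2 = 9
Sum = 49 + 144 + 25 + 1 + 4 + 9 = 232

232


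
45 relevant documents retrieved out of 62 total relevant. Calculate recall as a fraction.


Recall = retrieved_relevant / total_relevant
= 45 / 62
= 45 / (45 + 17)
= 45/62

45/62


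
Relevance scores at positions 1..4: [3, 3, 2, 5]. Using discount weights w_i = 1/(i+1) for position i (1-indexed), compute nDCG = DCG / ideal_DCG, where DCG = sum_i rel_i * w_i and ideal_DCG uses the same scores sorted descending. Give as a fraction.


Position discount weights w_i = 1/(i+1) for i=1..4:
Weights = [1/2, 1/3, 1/4, 1/5]
Actual relevance: [3, 3, 2, 5]
DCG = 3/2 + 3/3 + 2/4 + 5/5 = 4
Ideal relevance (sorted desc): [5, 3, 3, 2]
Ideal DCG = 5/2 + 3/3 + 3/4 + 2/5 = 93/20
nDCG = DCG / ideal_DCG = 4 / 93/20 = 80/93

80/93


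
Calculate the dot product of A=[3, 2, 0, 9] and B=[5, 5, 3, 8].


Dot product = sum of element-wise products
A[0]*B[0] = 3*5 = 15
A[1]*B[1] = 2*5 = 10
A[2]*B[2] = 0*3 = 0
A[3]*B[3] = 9*8 = 72
Sum = 15 + 10 + 0 + 72 = 97

97


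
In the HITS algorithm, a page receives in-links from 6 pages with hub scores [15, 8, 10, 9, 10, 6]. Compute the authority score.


Authority = sum of hub scores of in-linkers
In-link 1: hub score = 15
In-link 2: hub score = 8
In-link 3: hub score = 10
In-link 4: hub score = 9
In-link 5: hub score = 10
In-link 6: hub score = 6
Authority = 15 + 8 + 10 + 9 + 10 + 6 = 58

58


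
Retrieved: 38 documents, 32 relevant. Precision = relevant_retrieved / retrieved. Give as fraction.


Precision = relevant_retrieved / total_retrieved
= 32 / 38
= 32 / (32 + 6)
= 16/19

16/19


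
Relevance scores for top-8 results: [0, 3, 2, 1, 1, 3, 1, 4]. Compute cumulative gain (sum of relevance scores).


Cumulative Gain = sum of relevance scores
Position 1: rel=0, running sum=0
Position 2: rel=3, running sum=3
Position 3: rel=2, running sum=5
Position 4: rel=1, running sum=6
Position 5: rel=1, running sum=7
Position 6: rel=3, running sum=10
Position 7: rel=1, running sum=11
Position 8: rel=4, running sum=15
CG = 15

15


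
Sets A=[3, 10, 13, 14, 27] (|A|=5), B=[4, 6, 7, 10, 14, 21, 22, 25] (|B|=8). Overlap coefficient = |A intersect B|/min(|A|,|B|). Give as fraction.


A intersect B = [10, 14]
|A intersect B| = 2
min(|A|, |B|) = min(5, 8) = 5
Overlap = 2 / 5 = 2/5

2/5


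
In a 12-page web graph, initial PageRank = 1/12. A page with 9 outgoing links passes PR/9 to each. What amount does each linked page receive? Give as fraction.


Initial PR = 1/12 = 1/12
Outlinks = 9
Contribution per link = PR / outlinks
= 1/12 / 9
= 1/108

1/108


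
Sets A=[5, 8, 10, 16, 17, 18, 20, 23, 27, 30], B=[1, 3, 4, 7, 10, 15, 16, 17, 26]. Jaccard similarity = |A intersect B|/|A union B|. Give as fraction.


A intersect B = [10, 16, 17]
|A intersect B| = 3
A union B = [1, 3, 4, 5, 7, 8, 10, 15, 16, 17, 18, 20, 23, 26, 27, 30]
|A union B| = 16
Jaccard = 3/16 = 3/16

3/16


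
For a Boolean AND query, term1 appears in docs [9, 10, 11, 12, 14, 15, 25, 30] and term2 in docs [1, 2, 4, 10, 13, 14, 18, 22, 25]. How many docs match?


Boolean AND: find intersection of posting lists
term1 docs: [9, 10, 11, 12, 14, 15, 25, 30]
term2 docs: [1, 2, 4, 10, 13, 14, 18, 22, 25]
Intersection: [10, 14, 25]
|intersection| = 3

3


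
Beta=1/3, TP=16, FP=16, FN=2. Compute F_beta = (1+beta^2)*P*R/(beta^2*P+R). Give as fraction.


P = TP/(TP+FP) = 16/32 = 1/2
R = TP/(TP+FN) = 16/18 = 8/9
beta^2 = 1/3^2 = 1/9
(1 + beta^2) = 10/9
Numerator = (1+beta^2)*P*R = 40/81
Denominator = beta^2*P + R = 1/18 + 8/9 = 17/18
F_beta = 80/153

80/153


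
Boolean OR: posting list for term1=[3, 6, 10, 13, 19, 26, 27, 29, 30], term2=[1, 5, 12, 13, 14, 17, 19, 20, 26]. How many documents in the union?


Boolean OR: find union of posting lists
term1 docs: [3, 6, 10, 13, 19, 26, 27, 29, 30]
term2 docs: [1, 5, 12, 13, 14, 17, 19, 20, 26]
Union: [1, 3, 5, 6, 10, 12, 13, 14, 17, 19, 20, 26, 27, 29, 30]
|union| = 15

15


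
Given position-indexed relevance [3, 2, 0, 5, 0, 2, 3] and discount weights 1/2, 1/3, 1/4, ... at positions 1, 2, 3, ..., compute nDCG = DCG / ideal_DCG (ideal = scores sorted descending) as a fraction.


Position discount weights w_i = 1/(i+1) for i=1..7:
Weights = [1/2, 1/3, 1/4, 1/5, 1/6, 1/7, 1/8]
Actual relevance: [3, 2, 0, 5, 0, 2, 3]
DCG = 3/2 + 2/3 + 0/4 + 5/5 + 0/6 + 2/7 + 3/8 = 643/168
Ideal relevance (sorted desc): [5, 3, 3, 2, 2, 0, 0]
Ideal DCG = 5/2 + 3/3 + 3/4 + 2/5 + 2/6 + 0/7 + 0/8 = 299/60
nDCG = DCG / ideal_DCG = 643/168 / 299/60 = 3215/4186

3215/4186


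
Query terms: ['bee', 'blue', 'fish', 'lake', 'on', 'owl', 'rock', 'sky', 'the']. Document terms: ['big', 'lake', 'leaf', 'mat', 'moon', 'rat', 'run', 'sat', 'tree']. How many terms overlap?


Query terms: ['bee', 'blue', 'fish', 'lake', 'on', 'owl', 'rock', 'sky', 'the']
Document terms: ['big', 'lake', 'leaf', 'mat', 'moon', 'rat', 'run', 'sat', 'tree']
Common terms: ['lake']
Overlap count = 1

1


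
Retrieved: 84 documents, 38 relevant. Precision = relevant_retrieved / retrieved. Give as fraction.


Precision = relevant_retrieved / total_retrieved
= 38 / 84
= 38 / (38 + 46)
= 19/42

19/42


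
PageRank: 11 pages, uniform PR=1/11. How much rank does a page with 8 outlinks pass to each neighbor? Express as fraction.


Initial PR = 1/11 = 1/11
Outlinks = 8
Contribution per link = PR / outlinks
= 1/11 / 8
= 1/88

1/88


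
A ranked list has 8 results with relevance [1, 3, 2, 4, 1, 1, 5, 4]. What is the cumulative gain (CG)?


Cumulative Gain = sum of relevance scores
Position 1: rel=1, running sum=1
Position 2: rel=3, running sum=4
Position 3: rel=2, running sum=6
Position 4: rel=4, running sum=10
Position 5: rel=1, running sum=11
Position 6: rel=1, running sum=12
Position 7: rel=5, running sum=17
Position 8: rel=4, running sum=21
CG = 21

21


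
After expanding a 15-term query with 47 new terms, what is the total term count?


Original terms: 15
Expansion terms: 47
Total = 15 + 47 = 62

62


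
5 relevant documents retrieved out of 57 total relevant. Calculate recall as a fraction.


Recall = retrieved_relevant / total_relevant
= 5 / 57
= 5 / (5 + 52)
= 5/57

5/57


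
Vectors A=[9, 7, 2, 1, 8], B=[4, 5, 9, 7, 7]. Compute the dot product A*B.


Dot product = sum of element-wise products
A[0]*B[0] = 9*4 = 36
A[1]*B[1] = 7*5 = 35
A[2]*B[2] = 2*9 = 18
A[3]*B[3] = 1*7 = 7
A[4]*B[4] = 8*7 = 56
Sum = 36 + 35 + 18 + 7 + 56 = 152

152


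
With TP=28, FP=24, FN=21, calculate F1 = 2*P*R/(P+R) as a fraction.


F1 = 2 * P * R / (P + R)
P = TP/(TP+FP) = 28/52 = 7/13
R = TP/(TP+FN) = 28/49 = 4/7
2 * P * R = 2 * 7/13 * 4/7 = 8/13
P + R = 7/13 + 4/7 = 101/91
F1 = 8/13 / 101/91 = 56/101

56/101


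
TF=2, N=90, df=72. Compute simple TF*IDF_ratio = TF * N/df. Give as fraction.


TF * (N/df)
= 2 * (90/72)
= 2 * 5/4
= 5/2

5/2


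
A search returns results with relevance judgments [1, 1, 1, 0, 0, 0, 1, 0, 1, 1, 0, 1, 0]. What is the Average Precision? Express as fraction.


Computing P@k for each relevant position:
Position 1: relevant, P@1 = 1/1 = 1
Position 2: relevant, P@2 = 2/2 = 1
Position 3: relevant, P@3 = 3/3 = 1
Position 4: not relevant
Position 5: not relevant
Position 6: not relevant
Position 7: relevant, P@7 = 4/7 = 4/7
Position 8: not relevant
Position 9: relevant, P@9 = 5/9 = 5/9
Position 10: relevant, P@10 = 6/10 = 3/5
Position 11: not relevant
Position 12: relevant, P@12 = 7/12 = 7/12
Position 13: not relevant
Sum of P@k = 1 + 1 + 1 + 4/7 + 5/9 + 3/5 + 7/12 = 6691/1260
AP = 6691/1260 / 7 = 6691/8820

6691/8820


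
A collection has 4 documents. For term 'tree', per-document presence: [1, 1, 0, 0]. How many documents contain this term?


Checking each document for 'tree':
Doc 1: present
Doc 2: present
Doc 3: absent
Doc 4: absent
df = sum of presences = 1 + 1 + 0 + 0 = 2

2


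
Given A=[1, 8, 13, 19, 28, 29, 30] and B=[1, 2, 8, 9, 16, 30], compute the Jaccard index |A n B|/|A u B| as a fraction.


A intersect B = [1, 8, 30]
|A intersect B| = 3
A union B = [1, 2, 8, 9, 13, 16, 19, 28, 29, 30]
|A union B| = 10
Jaccard = 3/10 = 3/10

3/10


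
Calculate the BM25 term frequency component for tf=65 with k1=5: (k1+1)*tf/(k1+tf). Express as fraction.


BM25 TF component = (k1+1)*tf / (k1+tf)
k1 = 5, tf = 65
Numerator = (5+1)*65 = 390
Denominator = 5 + 65 = 70
= 390/70 = 39/7

39/7


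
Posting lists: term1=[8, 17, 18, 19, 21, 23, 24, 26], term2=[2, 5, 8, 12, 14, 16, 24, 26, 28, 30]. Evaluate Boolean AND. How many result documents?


Boolean AND: find intersection of posting lists
term1 docs: [8, 17, 18, 19, 21, 23, 24, 26]
term2 docs: [2, 5, 8, 12, 14, 16, 24, 26, 28, 30]
Intersection: [8, 24, 26]
|intersection| = 3

3


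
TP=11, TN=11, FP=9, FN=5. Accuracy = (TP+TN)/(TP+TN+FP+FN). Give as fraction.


Accuracy = (TP + TN) / (TP + TN + FP + FN)
TP + TN = 11 + 11 = 22
Total = 11 + 11 + 9 + 5 = 36
Accuracy = 22 / 36 = 11/18

11/18


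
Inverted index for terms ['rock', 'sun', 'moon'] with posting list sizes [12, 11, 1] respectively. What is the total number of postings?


Summing posting list sizes:
'rock': 12 postings
'sun': 11 postings
'moon': 1 postings
Total = 12 + 11 + 1 = 24

24


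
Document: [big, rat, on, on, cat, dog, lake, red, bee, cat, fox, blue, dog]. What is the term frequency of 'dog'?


Document has 13 words
Scanning for 'dog':
Found at positions: [5, 12]
Count = 2

2


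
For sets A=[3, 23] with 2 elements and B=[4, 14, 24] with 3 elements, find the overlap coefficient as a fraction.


A intersect B = []
|A intersect B| = 0
min(|A|, |B|) = min(2, 3) = 2
Overlap = 0 / 2 = 0

0


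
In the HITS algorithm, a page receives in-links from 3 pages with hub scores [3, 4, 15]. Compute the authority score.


Authority = sum of hub scores of in-linkers
In-link 1: hub score = 3
In-link 2: hub score = 4
In-link 3: hub score = 15
Authority = 3 + 4 + 15 = 22

22


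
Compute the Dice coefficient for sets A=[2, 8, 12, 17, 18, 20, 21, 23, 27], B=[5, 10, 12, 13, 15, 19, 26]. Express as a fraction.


A intersect B = [12]
|A intersect B| = 1
|A| = 9, |B| = 7
Dice = 2*1 / (9+7)
= 2 / 16 = 1/8

1/8


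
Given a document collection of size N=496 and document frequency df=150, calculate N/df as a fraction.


IDF ratio = N / df
= 496 / 150
= 248/75

248/75


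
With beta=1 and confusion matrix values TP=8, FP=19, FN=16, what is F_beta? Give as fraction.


P = TP/(TP+FP) = 8/27 = 8/27
R = TP/(TP+FN) = 8/24 = 1/3
beta^2 = 1^2 = 1
(1 + beta^2) = 2
Numerator = (1+beta^2)*P*R = 16/81
Denominator = beta^2*P + R = 8/27 + 1/3 = 17/27
F_beta = 16/51

16/51


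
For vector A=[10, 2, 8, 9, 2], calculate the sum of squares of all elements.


|A|^2 = sum of squared components
A[0]^2 = 10^2 = 100
A[1]^2 = 2^2 = 4
A[2]^2 = 8^2 = 64
A[3]^2 = 9^2 = 81
A[4]^2 = 2^2 = 4
Sum = 100 + 4 + 64 + 81 + 4 = 253

253


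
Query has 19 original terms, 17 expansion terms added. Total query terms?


Original terms: 19
Expansion terms: 17
Total = 19 + 17 = 36

36


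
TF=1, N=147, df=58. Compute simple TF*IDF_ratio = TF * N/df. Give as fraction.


TF * (N/df)
= 1 * (147/58)
= 1 * 147/58
= 147/58

147/58


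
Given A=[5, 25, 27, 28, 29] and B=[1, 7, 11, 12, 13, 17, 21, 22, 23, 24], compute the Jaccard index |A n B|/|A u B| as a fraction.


A intersect B = []
|A intersect B| = 0
A union B = [1, 5, 7, 11, 12, 13, 17, 21, 22, 23, 24, 25, 27, 28, 29]
|A union B| = 15
Jaccard = 0/15 = 0

0


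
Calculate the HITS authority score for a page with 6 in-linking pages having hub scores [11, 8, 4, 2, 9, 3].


Authority = sum of hub scores of in-linkers
In-link 1: hub score = 11
In-link 2: hub score = 8
In-link 3: hub score = 4
In-link 4: hub score = 2
In-link 5: hub score = 9
In-link 6: hub score = 3
Authority = 11 + 8 + 4 + 2 + 9 + 3 = 37

37


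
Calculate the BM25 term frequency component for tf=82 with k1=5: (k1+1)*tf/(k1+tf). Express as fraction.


BM25 TF component = (k1+1)*tf / (k1+tf)
k1 = 5, tf = 82
Numerator = (5+1)*82 = 492
Denominator = 5 + 82 = 87
= 492/87 = 164/29

164/29


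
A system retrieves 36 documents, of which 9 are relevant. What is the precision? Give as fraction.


Precision = relevant_retrieved / total_retrieved
= 9 / 36
= 9 / (9 + 27)
= 1/4

1/4


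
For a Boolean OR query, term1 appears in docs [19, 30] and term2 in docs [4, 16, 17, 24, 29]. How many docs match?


Boolean OR: find union of posting lists
term1 docs: [19, 30]
term2 docs: [4, 16, 17, 24, 29]
Union: [4, 16, 17, 19, 24, 29, 30]
|union| = 7

7


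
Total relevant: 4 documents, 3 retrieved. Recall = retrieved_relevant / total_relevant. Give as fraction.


Recall = retrieved_relevant / total_relevant
= 3 / 4
= 3 / (3 + 1)
= 3/4

3/4


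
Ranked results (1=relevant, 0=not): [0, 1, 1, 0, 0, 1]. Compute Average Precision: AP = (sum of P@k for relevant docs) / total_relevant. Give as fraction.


Computing P@k for each relevant position:
Position 1: not relevant
Position 2: relevant, P@2 = 1/2 = 1/2
Position 3: relevant, P@3 = 2/3 = 2/3
Position 4: not relevant
Position 5: not relevant
Position 6: relevant, P@6 = 3/6 = 1/2
Sum of P@k = 1/2 + 2/3 + 1/2 = 5/3
AP = 5/3 / 3 = 5/9

5/9


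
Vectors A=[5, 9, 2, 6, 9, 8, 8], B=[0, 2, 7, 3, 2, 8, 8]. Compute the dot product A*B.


Dot product = sum of element-wise products
A[0]*B[0] = 5*0 = 0
A[1]*B[1] = 9*2 = 18
A[2]*B[2] = 2*7 = 14
A[3]*B[3] = 6*3 = 18
A[4]*B[4] = 9*2 = 18
A[5]*B[5] = 8*8 = 64
A[6]*B[6] = 8*8 = 64
Sum = 0 + 18 + 14 + 18 + 18 + 64 + 64 = 196

196


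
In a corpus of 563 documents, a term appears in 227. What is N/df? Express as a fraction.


IDF ratio = N / df
= 563 / 227
= 563/227

563/227


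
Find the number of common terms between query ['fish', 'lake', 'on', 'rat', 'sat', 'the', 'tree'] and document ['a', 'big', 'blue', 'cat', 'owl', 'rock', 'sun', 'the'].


Query terms: ['fish', 'lake', 'on', 'rat', 'sat', 'the', 'tree']
Document terms: ['a', 'big', 'blue', 'cat', 'owl', 'rock', 'sun', 'the']
Common terms: ['the']
Overlap count = 1

1


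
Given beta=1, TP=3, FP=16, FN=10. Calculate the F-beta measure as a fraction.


P = TP/(TP+FP) = 3/19 = 3/19
R = TP/(TP+FN) = 3/13 = 3/13
beta^2 = 1^2 = 1
(1 + beta^2) = 2
Numerator = (1+beta^2)*P*R = 18/247
Denominator = beta^2*P + R = 3/19 + 3/13 = 96/247
F_beta = 3/16

3/16


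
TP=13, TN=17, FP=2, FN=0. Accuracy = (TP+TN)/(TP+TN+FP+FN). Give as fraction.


Accuracy = (TP + TN) / (TP + TN + FP + FN)
TP + TN = 13 + 17 = 30
Total = 13 + 17 + 2 + 0 = 32
Accuracy = 30 / 32 = 15/16

15/16


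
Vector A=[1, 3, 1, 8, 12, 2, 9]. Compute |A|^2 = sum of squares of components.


|A|^2 = sum of squared components
A[0]^2 = 1^2 = 1
A[1]^2 = 3^2 = 9
A[2]^2 = 1^2 = 1
A[3]^2 = 8^2 = 64
A[4]^2 = 12^2 = 144
A[5]^2 = 2^2 = 4
A[6]^2 = 9^2 = 81
Sum = 1 + 9 + 1 + 64 + 144 + 4 + 81 = 304

304


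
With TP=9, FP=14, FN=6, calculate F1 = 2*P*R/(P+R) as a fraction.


F1 = 2 * P * R / (P + R)
P = TP/(TP+FP) = 9/23 = 9/23
R = TP/(TP+FN) = 9/15 = 3/5
2 * P * R = 2 * 9/23 * 3/5 = 54/115
P + R = 9/23 + 3/5 = 114/115
F1 = 54/115 / 114/115 = 9/19

9/19


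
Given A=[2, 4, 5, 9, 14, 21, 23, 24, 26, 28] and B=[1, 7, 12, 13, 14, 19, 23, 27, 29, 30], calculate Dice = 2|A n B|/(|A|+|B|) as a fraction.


A intersect B = [14, 23]
|A intersect B| = 2
|A| = 10, |B| = 10
Dice = 2*2 / (10+10)
= 4 / 20 = 1/5

1/5


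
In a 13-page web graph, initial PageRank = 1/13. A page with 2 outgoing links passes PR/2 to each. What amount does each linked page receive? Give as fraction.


Initial PR = 1/13 = 1/13
Outlinks = 2
Contribution per link = PR / outlinks
= 1/13 / 2
= 1/26

1/26


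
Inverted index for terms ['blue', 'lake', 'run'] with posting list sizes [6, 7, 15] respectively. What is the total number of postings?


Summing posting list sizes:
'blue': 6 postings
'lake': 7 postings
'run': 15 postings
Total = 6 + 7 + 15 = 28

28


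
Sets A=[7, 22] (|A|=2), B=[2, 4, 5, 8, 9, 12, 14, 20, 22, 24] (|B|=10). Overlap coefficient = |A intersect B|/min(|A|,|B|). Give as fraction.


A intersect B = [22]
|A intersect B| = 1
min(|A|, |B|) = min(2, 10) = 2
Overlap = 1 / 2 = 1/2

1/2


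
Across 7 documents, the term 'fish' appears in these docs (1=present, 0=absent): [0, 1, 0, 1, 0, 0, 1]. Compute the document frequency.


Checking each document for 'fish':
Doc 1: absent
Doc 2: present
Doc 3: absent
Doc 4: present
Doc 5: absent
Doc 6: absent
Doc 7: present
df = sum of presences = 0 + 1 + 0 + 1 + 0 + 0 + 1 = 3

3


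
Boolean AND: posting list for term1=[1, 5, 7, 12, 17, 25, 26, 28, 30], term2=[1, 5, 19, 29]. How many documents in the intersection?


Boolean AND: find intersection of posting lists
term1 docs: [1, 5, 7, 12, 17, 25, 26, 28, 30]
term2 docs: [1, 5, 19, 29]
Intersection: [1, 5]
|intersection| = 2

2


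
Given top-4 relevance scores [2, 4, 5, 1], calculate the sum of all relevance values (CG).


Cumulative Gain = sum of relevance scores
Position 1: rel=2, running sum=2
Position 2: rel=4, running sum=6
Position 3: rel=5, running sum=11
Position 4: rel=1, running sum=12
CG = 12

12


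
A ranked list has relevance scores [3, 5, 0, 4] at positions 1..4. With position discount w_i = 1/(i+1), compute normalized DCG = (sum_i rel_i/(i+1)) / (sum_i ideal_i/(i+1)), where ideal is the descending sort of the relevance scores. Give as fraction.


Position discount weights w_i = 1/(i+1) for i=1..4:
Weights = [1/2, 1/3, 1/4, 1/5]
Actual relevance: [3, 5, 0, 4]
DCG = 3/2 + 5/3 + 0/4 + 4/5 = 119/30
Ideal relevance (sorted desc): [5, 4, 3, 0]
Ideal DCG = 5/2 + 4/3 + 3/4 + 0/5 = 55/12
nDCG = DCG / ideal_DCG = 119/30 / 55/12 = 238/275

238/275


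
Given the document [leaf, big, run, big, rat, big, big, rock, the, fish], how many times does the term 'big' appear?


Document has 10 words
Scanning for 'big':
Found at positions: [1, 3, 5, 6]
Count = 4

4


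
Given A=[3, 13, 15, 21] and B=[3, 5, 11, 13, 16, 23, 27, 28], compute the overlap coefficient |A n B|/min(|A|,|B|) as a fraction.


A intersect B = [3, 13]
|A intersect B| = 2
min(|A|, |B|) = min(4, 8) = 4
Overlap = 2 / 4 = 1/2

1/2


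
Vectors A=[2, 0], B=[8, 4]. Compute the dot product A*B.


Dot product = sum of element-wise products
A[0]*B[0] = 2*8 = 16
A[1]*B[1] = 0*4 = 0
Sum = 16 + 0 = 16

16


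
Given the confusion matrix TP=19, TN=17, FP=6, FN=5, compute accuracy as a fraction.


Accuracy = (TP + TN) / (TP + TN + FP + FN)
TP + TN = 19 + 17 = 36
Total = 19 + 17 + 6 + 5 = 47
Accuracy = 36 / 47 = 36/47

36/47


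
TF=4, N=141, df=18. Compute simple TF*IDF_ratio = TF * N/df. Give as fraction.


TF * (N/df)
= 4 * (141/18)
= 4 * 47/6
= 94/3

94/3


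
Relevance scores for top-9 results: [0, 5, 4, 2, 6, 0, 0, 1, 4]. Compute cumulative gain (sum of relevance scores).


Cumulative Gain = sum of relevance scores
Position 1: rel=0, running sum=0
Position 2: rel=5, running sum=5
Position 3: rel=4, running sum=9
Position 4: rel=2, running sum=11
Position 5: rel=6, running sum=17
Position 6: rel=0, running sum=17
Position 7: rel=0, running sum=17
Position 8: rel=1, running sum=18
Position 9: rel=4, running sum=22
CG = 22

22


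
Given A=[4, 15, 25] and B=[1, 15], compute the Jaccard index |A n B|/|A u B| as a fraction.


A intersect B = [15]
|A intersect B| = 1
A union B = [1, 4, 15, 25]
|A union B| = 4
Jaccard = 1/4 = 1/4

1/4


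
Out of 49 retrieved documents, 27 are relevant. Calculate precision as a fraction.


Precision = relevant_retrieved / total_retrieved
= 27 / 49
= 27 / (27 + 22)
= 27/49

27/49


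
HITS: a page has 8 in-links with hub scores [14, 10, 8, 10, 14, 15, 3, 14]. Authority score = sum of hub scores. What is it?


Authority = sum of hub scores of in-linkers
In-link 1: hub score = 14
In-link 2: hub score = 10
In-link 3: hub score = 8
In-link 4: hub score = 10
In-link 5: hub score = 14
In-link 6: hub score = 15
In-link 7: hub score = 3
In-link 8: hub score = 14
Authority = 14 + 10 + 8 + 10 + 14 + 15 + 3 + 14 = 88

88


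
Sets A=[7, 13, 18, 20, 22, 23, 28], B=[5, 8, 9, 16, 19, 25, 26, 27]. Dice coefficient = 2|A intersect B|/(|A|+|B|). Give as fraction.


A intersect B = []
|A intersect B| = 0
|A| = 7, |B| = 8
Dice = 2*0 / (7+8)
= 0 / 15 = 0

0


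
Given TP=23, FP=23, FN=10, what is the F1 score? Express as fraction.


F1 = 2 * P * R / (P + R)
P = TP/(TP+FP) = 23/46 = 1/2
R = TP/(TP+FN) = 23/33 = 23/33
2 * P * R = 2 * 1/2 * 23/33 = 23/33
P + R = 1/2 + 23/33 = 79/66
F1 = 23/33 / 79/66 = 46/79

46/79


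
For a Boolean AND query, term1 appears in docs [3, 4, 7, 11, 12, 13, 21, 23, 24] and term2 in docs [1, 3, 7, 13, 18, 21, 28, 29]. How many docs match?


Boolean AND: find intersection of posting lists
term1 docs: [3, 4, 7, 11, 12, 13, 21, 23, 24]
term2 docs: [1, 3, 7, 13, 18, 21, 28, 29]
Intersection: [3, 7, 13, 21]
|intersection| = 4

4


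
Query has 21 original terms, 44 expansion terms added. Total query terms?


Original terms: 21
Expansion terms: 44
Total = 21 + 44 = 65

65


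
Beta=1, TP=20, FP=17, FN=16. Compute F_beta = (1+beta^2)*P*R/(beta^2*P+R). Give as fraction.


P = TP/(TP+FP) = 20/37 = 20/37
R = TP/(TP+FN) = 20/36 = 5/9
beta^2 = 1^2 = 1
(1 + beta^2) = 2
Numerator = (1+beta^2)*P*R = 200/333
Denominator = beta^2*P + R = 20/37 + 5/9 = 365/333
F_beta = 40/73

40/73


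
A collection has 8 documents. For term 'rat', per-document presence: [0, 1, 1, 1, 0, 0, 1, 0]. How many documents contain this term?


Checking each document for 'rat':
Doc 1: absent
Doc 2: present
Doc 3: present
Doc 4: present
Doc 5: absent
Doc 6: absent
Doc 7: present
Doc 8: absent
df = sum of presences = 0 + 1 + 1 + 1 + 0 + 0 + 1 + 0 = 4

4


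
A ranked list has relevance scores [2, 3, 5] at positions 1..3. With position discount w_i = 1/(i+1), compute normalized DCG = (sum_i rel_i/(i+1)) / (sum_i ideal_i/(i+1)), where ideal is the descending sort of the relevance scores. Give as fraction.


Position discount weights w_i = 1/(i+1) for i=1..3:
Weights = [1/2, 1/3, 1/4]
Actual relevance: [2, 3, 5]
DCG = 2/2 + 3/3 + 5/4 = 13/4
Ideal relevance (sorted desc): [5, 3, 2]
Ideal DCG = 5/2 + 3/3 + 2/4 = 4
nDCG = DCG / ideal_DCG = 13/4 / 4 = 13/16

13/16


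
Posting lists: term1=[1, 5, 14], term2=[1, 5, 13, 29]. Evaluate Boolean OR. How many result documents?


Boolean OR: find union of posting lists
term1 docs: [1, 5, 14]
term2 docs: [1, 5, 13, 29]
Union: [1, 5, 13, 14, 29]
|union| = 5

5


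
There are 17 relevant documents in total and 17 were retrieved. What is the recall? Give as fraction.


Recall = retrieved_relevant / total_relevant
= 17 / 17
= 17 / (17 + 0)
= 1

1


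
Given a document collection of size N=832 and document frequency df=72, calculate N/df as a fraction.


IDF ratio = N / df
= 832 / 72
= 104/9

104/9


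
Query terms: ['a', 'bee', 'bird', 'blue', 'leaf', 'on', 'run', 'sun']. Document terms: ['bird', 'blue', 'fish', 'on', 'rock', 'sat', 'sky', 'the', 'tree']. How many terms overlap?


Query terms: ['a', 'bee', 'bird', 'blue', 'leaf', 'on', 'run', 'sun']
Document terms: ['bird', 'blue', 'fish', 'on', 'rock', 'sat', 'sky', 'the', 'tree']
Common terms: ['bird', 'blue', 'on']
Overlap count = 3

3


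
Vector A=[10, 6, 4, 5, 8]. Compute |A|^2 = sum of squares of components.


|A|^2 = sum of squared components
A[0]^2 = 10^2 = 100
A[1]^2 = 6^2 = 36
A[2]^2 = 4^2 = 16
A[3]^2 = 5^2 = 25
A[4]^2 = 8^2 = 64
Sum = 100 + 36 + 16 + 25 + 64 = 241

241


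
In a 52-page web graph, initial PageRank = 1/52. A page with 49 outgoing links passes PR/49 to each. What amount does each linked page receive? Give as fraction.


Initial PR = 1/52 = 1/52
Outlinks = 49
Contribution per link = PR / outlinks
= 1/52 / 49
= 1/2548

1/2548


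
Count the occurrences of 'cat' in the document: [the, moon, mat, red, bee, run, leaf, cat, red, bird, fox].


Document has 11 words
Scanning for 'cat':
Found at positions: [7]
Count = 1

1


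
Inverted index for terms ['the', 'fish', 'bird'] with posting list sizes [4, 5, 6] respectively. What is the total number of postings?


Summing posting list sizes:
'the': 4 postings
'fish': 5 postings
'bird': 6 postings
Total = 4 + 5 + 6 = 15

15


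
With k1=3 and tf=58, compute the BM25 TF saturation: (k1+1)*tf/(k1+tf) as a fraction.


BM25 TF component = (k1+1)*tf / (k1+tf)
k1 = 3, tf = 58
Numerator = (3+1)*58 = 232
Denominator = 3 + 58 = 61
= 232/61 = 232/61

232/61


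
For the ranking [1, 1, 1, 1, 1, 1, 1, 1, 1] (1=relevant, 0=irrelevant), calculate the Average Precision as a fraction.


Computing P@k for each relevant position:
Position 1: relevant, P@1 = 1/1 = 1
Position 2: relevant, P@2 = 2/2 = 1
Position 3: relevant, P@3 = 3/3 = 1
Position 4: relevant, P@4 = 4/4 = 1
Position 5: relevant, P@5 = 5/5 = 1
Position 6: relevant, P@6 = 6/6 = 1
Position 7: relevant, P@7 = 7/7 = 1
Position 8: relevant, P@8 = 8/8 = 1
Position 9: relevant, P@9 = 9/9 = 1
Sum of P@k = 1 + 1 + 1 + 1 + 1 + 1 + 1 + 1 + 1 = 9
AP = 9 / 9 = 1

1


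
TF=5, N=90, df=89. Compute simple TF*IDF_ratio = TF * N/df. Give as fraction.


TF * (N/df)
= 5 * (90/89)
= 5 * 90/89
= 450/89

450/89


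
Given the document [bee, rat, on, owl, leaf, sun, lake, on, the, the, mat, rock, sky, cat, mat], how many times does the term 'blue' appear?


Document has 15 words
Scanning for 'blue':
Term not found in document
Count = 0

0


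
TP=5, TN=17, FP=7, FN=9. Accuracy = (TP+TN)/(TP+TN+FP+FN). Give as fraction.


Accuracy = (TP + TN) / (TP + TN + FP + FN)
TP + TN = 5 + 17 = 22
Total = 5 + 17 + 7 + 9 = 38
Accuracy = 22 / 38 = 11/19

11/19


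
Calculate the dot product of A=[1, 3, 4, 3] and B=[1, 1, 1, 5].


Dot product = sum of element-wise products
A[0]*B[0] = 1*1 = 1
A[1]*B[1] = 3*1 = 3
A[2]*B[2] = 4*1 = 4
A[3]*B[3] = 3*5 = 15
Sum = 1 + 3 + 4 + 15 = 23

23


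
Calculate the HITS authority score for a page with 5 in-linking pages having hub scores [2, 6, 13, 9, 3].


Authority = sum of hub scores of in-linkers
In-link 1: hub score = 2
In-link 2: hub score = 6
In-link 3: hub score = 13
In-link 4: hub score = 9
In-link 5: hub score = 3
Authority = 2 + 6 + 13 + 9 + 3 = 33

33


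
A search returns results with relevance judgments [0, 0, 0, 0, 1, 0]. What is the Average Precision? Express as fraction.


Computing P@k for each relevant position:
Position 1: not relevant
Position 2: not relevant
Position 3: not relevant
Position 4: not relevant
Position 5: relevant, P@5 = 1/5 = 1/5
Position 6: not relevant
Sum of P@k = 1/5 = 1/5
AP = 1/5 / 1 = 1/5

1/5


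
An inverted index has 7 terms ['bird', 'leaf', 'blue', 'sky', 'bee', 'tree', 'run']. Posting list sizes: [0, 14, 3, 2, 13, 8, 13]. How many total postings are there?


Summing posting list sizes:
'bird': 0 postings
'leaf': 14 postings
'blue': 3 postings
'sky': 2 postings
'bee': 13 postings
'tree': 8 postings
'run': 13 postings
Total = 0 + 14 + 3 + 2 + 13 + 8 + 13 = 53

53


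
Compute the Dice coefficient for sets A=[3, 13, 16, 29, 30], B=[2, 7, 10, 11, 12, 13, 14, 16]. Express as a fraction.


A intersect B = [13, 16]
|A intersect B| = 2
|A| = 5, |B| = 8
Dice = 2*2 / (5+8)
= 4 / 13 = 4/13

4/13


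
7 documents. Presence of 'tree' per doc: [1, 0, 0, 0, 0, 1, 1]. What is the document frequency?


Checking each document for 'tree':
Doc 1: present
Doc 2: absent
Doc 3: absent
Doc 4: absent
Doc 5: absent
Doc 6: present
Doc 7: present
df = sum of presences = 1 + 0 + 0 + 0 + 0 + 1 + 1 = 3

3


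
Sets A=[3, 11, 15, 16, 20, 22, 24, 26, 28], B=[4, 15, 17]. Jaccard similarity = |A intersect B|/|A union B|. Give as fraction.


A intersect B = [15]
|A intersect B| = 1
A union B = [3, 4, 11, 15, 16, 17, 20, 22, 24, 26, 28]
|A union B| = 11
Jaccard = 1/11 = 1/11

1/11


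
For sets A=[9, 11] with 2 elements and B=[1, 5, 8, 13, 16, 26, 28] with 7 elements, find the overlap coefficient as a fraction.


A intersect B = []
|A intersect B| = 0
min(|A|, |B|) = min(2, 7) = 2
Overlap = 0 / 2 = 0

0


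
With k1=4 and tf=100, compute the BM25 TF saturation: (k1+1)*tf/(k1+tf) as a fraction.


BM25 TF component = (k1+1)*tf / (k1+tf)
k1 = 4, tf = 100
Numerator = (4+1)*100 = 500
Denominator = 4 + 100 = 104
= 500/104 = 125/26

125/26


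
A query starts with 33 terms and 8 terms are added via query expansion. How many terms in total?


Original terms: 33
Expansion terms: 8
Total = 33 + 8 = 41

41


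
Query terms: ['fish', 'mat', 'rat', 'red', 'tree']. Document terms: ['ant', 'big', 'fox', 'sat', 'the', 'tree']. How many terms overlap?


Query terms: ['fish', 'mat', 'rat', 'red', 'tree']
Document terms: ['ant', 'big', 'fox', 'sat', 'the', 'tree']
Common terms: ['tree']
Overlap count = 1

1


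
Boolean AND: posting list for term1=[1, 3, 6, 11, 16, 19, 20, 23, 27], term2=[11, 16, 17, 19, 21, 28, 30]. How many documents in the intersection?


Boolean AND: find intersection of posting lists
term1 docs: [1, 3, 6, 11, 16, 19, 20, 23, 27]
term2 docs: [11, 16, 17, 19, 21, 28, 30]
Intersection: [11, 16, 19]
|intersection| = 3

3


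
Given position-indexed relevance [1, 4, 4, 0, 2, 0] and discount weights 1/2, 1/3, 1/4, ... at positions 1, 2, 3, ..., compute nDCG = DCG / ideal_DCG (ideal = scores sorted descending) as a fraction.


Position discount weights w_i = 1/(i+1) for i=1..6:
Weights = [1/2, 1/3, 1/4, 1/5, 1/6, 1/7]
Actual relevance: [1, 4, 4, 0, 2, 0]
DCG = 1/2 + 4/3 + 4/4 + 0/5 + 2/6 + 0/7 = 19/6
Ideal relevance (sorted desc): [4, 4, 2, 1, 0, 0]
Ideal DCG = 4/2 + 4/3 + 2/4 + 1/5 + 0/6 + 0/7 = 121/30
nDCG = DCG / ideal_DCG = 19/6 / 121/30 = 95/121

95/121


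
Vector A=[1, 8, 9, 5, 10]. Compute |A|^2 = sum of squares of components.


|A|^2 = sum of squared components
A[0]^2 = 1^2 = 1
A[1]^2 = 8^2 = 64
A[2]^2 = 9^2 = 81
A[3]^2 = 5^2 = 25
A[4]^2 = 10^2 = 100
Sum = 1 + 64 + 81 + 25 + 100 = 271

271


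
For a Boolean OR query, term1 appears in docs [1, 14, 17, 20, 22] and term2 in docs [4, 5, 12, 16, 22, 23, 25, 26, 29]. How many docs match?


Boolean OR: find union of posting lists
term1 docs: [1, 14, 17, 20, 22]
term2 docs: [4, 5, 12, 16, 22, 23, 25, 26, 29]
Union: [1, 4, 5, 12, 14, 16, 17, 20, 22, 23, 25, 26, 29]
|union| = 13

13


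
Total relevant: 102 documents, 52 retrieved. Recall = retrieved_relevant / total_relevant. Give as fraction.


Recall = retrieved_relevant / total_relevant
= 52 / 102
= 52 / (52 + 50)
= 26/51

26/51


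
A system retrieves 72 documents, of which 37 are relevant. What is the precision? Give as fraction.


Precision = relevant_retrieved / total_retrieved
= 37 / 72
= 37 / (37 + 35)
= 37/72

37/72


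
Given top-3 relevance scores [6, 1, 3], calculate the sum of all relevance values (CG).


Cumulative Gain = sum of relevance scores
Position 1: rel=6, running sum=6
Position 2: rel=1, running sum=7
Position 3: rel=3, running sum=10
CG = 10

10


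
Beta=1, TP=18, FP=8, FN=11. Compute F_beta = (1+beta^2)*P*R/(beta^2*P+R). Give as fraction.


P = TP/(TP+FP) = 18/26 = 9/13
R = TP/(TP+FN) = 18/29 = 18/29
beta^2 = 1^2 = 1
(1 + beta^2) = 2
Numerator = (1+beta^2)*P*R = 324/377
Denominator = beta^2*P + R = 9/13 + 18/29 = 495/377
F_beta = 36/55

36/55


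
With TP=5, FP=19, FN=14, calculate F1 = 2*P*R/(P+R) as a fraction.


F1 = 2 * P * R / (P + R)
P = TP/(TP+FP) = 5/24 = 5/24
R = TP/(TP+FN) = 5/19 = 5/19
2 * P * R = 2 * 5/24 * 5/19 = 25/228
P + R = 5/24 + 5/19 = 215/456
F1 = 25/228 / 215/456 = 10/43

10/43


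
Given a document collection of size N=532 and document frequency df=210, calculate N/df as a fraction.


IDF ratio = N / df
= 532 / 210
= 38/15

38/15


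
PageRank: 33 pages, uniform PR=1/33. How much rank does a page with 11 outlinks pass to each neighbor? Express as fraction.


Initial PR = 1/33 = 1/33
Outlinks = 11
Contribution per link = PR / outlinks
= 1/33 / 11
= 1/363

1/363


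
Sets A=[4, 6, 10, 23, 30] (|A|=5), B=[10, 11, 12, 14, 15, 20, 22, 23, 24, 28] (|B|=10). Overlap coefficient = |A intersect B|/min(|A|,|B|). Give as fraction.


A intersect B = [10, 23]
|A intersect B| = 2
min(|A|, |B|) = min(5, 10) = 5
Overlap = 2 / 5 = 2/5

2/5
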